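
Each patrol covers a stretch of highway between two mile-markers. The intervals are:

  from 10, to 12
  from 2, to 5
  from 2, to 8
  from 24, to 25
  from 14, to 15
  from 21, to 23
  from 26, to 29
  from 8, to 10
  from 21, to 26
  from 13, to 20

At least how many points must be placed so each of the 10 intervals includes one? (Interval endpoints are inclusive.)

6

Sort by right endpoint; whenever an interval is uncovered, place a point at its right end.
Sorted: [2,5] [2,8] [8,10] [10,12] [14,15] [13,20] [21,23] [24,25] [21,26] [26,29]
{[2,5],[2,8]} hit by 5; {[8,10],[10,12]} hit by 10; {[14,15],[13,20]} hit by 15; {[21,23]} hit by 23; {[24,25],[21,26]} hit by 25; {[26,29]} hit by 29.
Points: 5, 10, 15, 23, 25, 29 (6 total).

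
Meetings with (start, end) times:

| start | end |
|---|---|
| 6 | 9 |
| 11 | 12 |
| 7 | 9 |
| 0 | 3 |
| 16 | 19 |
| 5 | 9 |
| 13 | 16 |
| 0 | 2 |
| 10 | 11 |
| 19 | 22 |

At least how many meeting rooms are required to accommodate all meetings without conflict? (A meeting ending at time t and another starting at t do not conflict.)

Events (time:±→running): 0:+→1 0:+→2 2:-→1 3:-→0 5:+→1 6:+→2 7:+→3 … peak 3.

3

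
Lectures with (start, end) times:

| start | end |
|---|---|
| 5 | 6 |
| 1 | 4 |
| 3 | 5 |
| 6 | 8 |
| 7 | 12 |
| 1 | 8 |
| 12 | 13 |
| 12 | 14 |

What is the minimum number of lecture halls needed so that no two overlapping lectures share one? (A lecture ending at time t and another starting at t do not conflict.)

Count concurrent intervals with a sweep; the peak is the room count.
Events (time:±→running): 1:+→1 1:+→2 3:+→3 … peak 3.

3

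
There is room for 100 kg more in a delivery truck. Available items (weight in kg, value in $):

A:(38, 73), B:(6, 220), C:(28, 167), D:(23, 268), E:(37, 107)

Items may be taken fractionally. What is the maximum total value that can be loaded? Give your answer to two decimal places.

Order: B (220/6=36.67) > D (268/23=11.65) > C (167/28=5.96) > E (107/37=2.89) > A (73/38=1.92)
Fill: take B (6 @ 220) → take D (23 @ 268) → take C (28 @ 167) → take E (37 @ 107) → take 6/38 of A → 11.53; 100/100 used.
Total value = 773.53

773.53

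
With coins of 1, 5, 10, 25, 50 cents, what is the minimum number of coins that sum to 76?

3

76 − 1×50→26 − 1×25→1 − 1×1→0
Total coins = 1 + 1 + 1 = 3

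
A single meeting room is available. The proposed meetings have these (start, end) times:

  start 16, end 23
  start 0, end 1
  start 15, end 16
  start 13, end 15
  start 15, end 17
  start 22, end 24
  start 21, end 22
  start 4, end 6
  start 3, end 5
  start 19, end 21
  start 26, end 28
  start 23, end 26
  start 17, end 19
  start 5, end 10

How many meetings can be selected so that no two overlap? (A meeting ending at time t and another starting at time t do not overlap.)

10

Greedy by earliest finish: after sorting by end time, pick each interval compatible with the last pick.
Sorted by end: (0,1)  (3,5)  (4,6)  (5,10)  (13,15)  (15,16)  (15,17)  (17,19)  (19,21)  (21,22)  (16,23)  (22,24)  (23,26)  (26,28)
take (0,1); take (3,5); take (5,10); take (13,15); take (15,16); take (17,19); take (19,21); take (21,22); skip (16,23); take (22,24); take (26,28).
Selected 10 meetings.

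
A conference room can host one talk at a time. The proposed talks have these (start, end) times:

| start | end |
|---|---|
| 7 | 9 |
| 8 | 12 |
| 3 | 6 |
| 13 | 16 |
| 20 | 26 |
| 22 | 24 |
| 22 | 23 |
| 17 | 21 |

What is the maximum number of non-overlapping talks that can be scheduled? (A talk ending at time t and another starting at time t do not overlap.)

5

Order by finish time; keep every interval that doesn't clash with the previous kept one.
Sorted by end: (3,6)  (7,9)  (8,12)  (13,16)  (17,21)  (22,23)  (22,24)  (20,26)
take (3,6); take (7,9); skip (8,12); take (13,16); take (17,21); take (22,23).
Selected 5 talks.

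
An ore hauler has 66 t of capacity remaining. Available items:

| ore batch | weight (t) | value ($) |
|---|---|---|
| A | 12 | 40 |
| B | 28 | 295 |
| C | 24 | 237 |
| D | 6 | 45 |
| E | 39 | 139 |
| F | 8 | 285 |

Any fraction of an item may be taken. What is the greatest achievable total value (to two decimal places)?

Greedy by value/weight ratio, highest first.
Order: F (285/8=35.62) > B (295/28=10.54) > C (237/24=9.88) > D (45/6=7.50) > E (139/39=3.56) > A (40/12=3.33)
Fill: take F (8 @ 285) → take B (28 @ 295) → take C (24 @ 237) → take D (6 @ 45); 66/66 used.
Total value = 862.00

862.00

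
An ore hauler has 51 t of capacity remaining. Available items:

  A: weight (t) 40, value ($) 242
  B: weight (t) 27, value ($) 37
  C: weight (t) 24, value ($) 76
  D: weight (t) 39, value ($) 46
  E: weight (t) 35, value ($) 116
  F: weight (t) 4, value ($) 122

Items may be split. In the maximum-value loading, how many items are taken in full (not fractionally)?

Sort by value per unit weight and fill in that order.
Ratios (sorted): F 30.50, A 6.05, E 3.31, C 3.17, B 1.37, D 1.18
take F (4 @ 122); take A (40 @ 242); take 7/35 of E → 23.20. Capacity used 51/51.
2 item(s) taken whole; one partial (take 7/35 of E).

2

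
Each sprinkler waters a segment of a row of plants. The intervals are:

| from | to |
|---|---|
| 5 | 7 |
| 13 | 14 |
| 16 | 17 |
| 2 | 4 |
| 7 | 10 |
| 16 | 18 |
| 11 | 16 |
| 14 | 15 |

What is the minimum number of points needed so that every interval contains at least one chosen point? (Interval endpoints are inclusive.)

4

Sorted: [2,4] [5,7] [7,10] [13,14] [14,15] [11,16] [16,17] [16,18]
{[2,4]} hit by 4; {[5,7],[7,10]} hit by 7; {[13,14],[14,15],[11,16]} hit by 14; {[16,17],[16,18]} hit by 17.
Points: 4, 7, 14, 17 (4 total).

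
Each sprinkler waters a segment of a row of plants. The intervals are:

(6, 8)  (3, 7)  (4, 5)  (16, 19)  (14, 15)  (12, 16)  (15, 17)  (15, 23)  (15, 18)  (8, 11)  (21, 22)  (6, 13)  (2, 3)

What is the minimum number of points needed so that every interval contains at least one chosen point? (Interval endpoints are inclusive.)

6

Sorted: [2,3] [4,5] [3,7] [6,8] [8,11] [6,13] [14,15] [12,16] [15,17] [15,18] [16,19] [21,22] [15,23]
{[2,3]} hit by 3; {[4,5],[3,7]} hit by 5; {[6,8],[8,11],[6,13]} hit by 8; {[14,15],[12,16],[15,17],[15,18]} hit by 15; {[16,19]} hit by 19; {[21,22],[15,23]} hit by 22.
Points: 3, 5, 8, 15, 19, 22 (6 total).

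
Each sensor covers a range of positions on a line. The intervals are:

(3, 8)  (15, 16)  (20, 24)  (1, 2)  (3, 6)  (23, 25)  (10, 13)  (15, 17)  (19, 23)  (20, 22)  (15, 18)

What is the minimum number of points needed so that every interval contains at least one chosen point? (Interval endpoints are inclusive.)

6

Process intervals by earliest right end; each time one isn't hit yet, stab at its right endpoint.
By right end: [1,2]  [3,6]  [3,8]  [10,13]  [15,16]  [15,17]  [15,18]  [20,22]  [19,23]  [20,24]  [23,25]
[1,2] uncovered → point at 2; [3,6] uncovered → point at 6; [10,13] uncovered → point at 13; [15,16] uncovered → point at 16; [20,22] uncovered → point at 22; [23,25] uncovered → point at 25.
Points: 2, 6, 13, 16, 22, 25 (6 total).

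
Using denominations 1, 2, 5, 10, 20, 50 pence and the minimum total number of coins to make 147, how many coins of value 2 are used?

Greedy: take as many of the largest coin as possible, then repeat with the remainder.
147 − 2×50→47 − 2×20→7 − 1×5→2 − 1×2→0
Count of 2: 1

1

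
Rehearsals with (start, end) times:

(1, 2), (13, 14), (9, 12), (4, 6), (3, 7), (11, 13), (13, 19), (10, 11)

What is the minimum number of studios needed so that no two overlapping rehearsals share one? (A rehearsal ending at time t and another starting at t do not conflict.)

Events (time:±→running): 1:+→1 2:-→0 3:+→1 4:+→2 … peak 2.

2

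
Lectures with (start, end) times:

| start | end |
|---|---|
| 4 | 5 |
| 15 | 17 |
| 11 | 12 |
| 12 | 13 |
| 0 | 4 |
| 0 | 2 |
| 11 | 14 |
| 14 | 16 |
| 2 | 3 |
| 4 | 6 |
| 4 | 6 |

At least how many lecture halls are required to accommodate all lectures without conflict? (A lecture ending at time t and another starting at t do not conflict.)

3

Count concurrent intervals with a sweep; the peak is the room count.
Events (time:±→running): 0:+→1 0:+→2 2:-→1 2:+→2 3:-→1 4:-→0 4:+→1 4:+→2 4:+→3 … peak 3.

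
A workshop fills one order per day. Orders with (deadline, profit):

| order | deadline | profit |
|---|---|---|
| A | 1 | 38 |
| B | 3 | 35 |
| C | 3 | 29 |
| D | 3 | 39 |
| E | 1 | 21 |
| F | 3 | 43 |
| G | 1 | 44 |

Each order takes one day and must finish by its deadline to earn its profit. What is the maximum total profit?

126

Sort by profit descending; place each in the latest free slot ≤ its deadline.
Profit order: G=44 F=43 D=39 A=38 B=35 C=29 E=21
Assign: G→slot 1, F→slot 3, D→slot 2, A skipped, B skipped, C skipped, E skipped.
Slots: [1:G] [2:D] [3:F]
Profit = 44 + 39 + 43 = 126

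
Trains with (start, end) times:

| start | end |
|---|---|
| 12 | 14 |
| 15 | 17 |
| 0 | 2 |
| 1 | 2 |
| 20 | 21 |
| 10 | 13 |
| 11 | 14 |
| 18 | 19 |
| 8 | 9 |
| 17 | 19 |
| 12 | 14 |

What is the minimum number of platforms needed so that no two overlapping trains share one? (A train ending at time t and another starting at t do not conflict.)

Events (time:±→running): 0:+→1 1:+→2 2:-→1 2:-→0 8:+→1 9:-→0 10:+→1 11:+→2 12:+→3 12:+→4 … peak 4.

4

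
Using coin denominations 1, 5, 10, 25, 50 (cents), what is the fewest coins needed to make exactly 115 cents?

4

115 = 2×50 + 1×10 + 1×5
Total coins = 2 + 1 + 1 = 4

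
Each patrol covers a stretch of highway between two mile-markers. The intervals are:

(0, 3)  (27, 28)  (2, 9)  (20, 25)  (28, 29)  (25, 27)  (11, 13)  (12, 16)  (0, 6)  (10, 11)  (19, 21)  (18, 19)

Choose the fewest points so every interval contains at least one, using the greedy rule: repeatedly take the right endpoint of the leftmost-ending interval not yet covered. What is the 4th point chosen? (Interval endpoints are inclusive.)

By right end: [0,3]  [0,6]  [2,9]  [10,11]  [11,13]  [12,16]  [18,19]  [19,21]  [20,25]  [25,27]  [27,28]  [28,29]
[0,3] uncovered → point at 3; [10,11] uncovered → point at 11; [12,16] uncovered → point at 16; [18,19] uncovered → point at 19; [20,25] uncovered → point at 25; [27,28] uncovered → point at 28.
Points: 3, 11, 16, 19, 25, 28 (6 total).

19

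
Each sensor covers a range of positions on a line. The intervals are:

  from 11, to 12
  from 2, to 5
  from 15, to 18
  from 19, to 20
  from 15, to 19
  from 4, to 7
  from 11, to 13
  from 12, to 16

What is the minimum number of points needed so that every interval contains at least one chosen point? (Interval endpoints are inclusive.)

By right end: [2,5]  [4,7]  [11,12]  [11,13]  [12,16]  [15,18]  [15,19]  [19,20]
[2,5] uncovered → point at 5; [11,12] uncovered → point at 12; [15,18] uncovered → point at 18; [19,20] uncovered → point at 20.
Points: 5, 12, 18, 20 (4 total).

4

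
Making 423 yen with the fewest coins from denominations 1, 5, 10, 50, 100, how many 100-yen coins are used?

Greedy: take as many of the largest coin as possible, then repeat with the remainder.
423 = 4×100 + 2×10 + 3×1
Count of 100: 4

4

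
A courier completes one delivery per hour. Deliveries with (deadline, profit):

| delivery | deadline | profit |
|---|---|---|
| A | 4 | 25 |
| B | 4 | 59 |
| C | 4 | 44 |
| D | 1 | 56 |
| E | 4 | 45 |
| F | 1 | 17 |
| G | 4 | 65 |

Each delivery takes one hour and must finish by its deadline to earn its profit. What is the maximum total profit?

225

Profit order: G=65 B=59 D=56 E=45 C=44 A=25 F=17
Assign: G→slot 4, B→slot 3, D→slot 1, E→slot 2, C skipped, A skipped, F skipped.
Slots: [1:D] [2:E] [3:B] [4:G]
Profit = 56 + 45 + 59 + 65 = 225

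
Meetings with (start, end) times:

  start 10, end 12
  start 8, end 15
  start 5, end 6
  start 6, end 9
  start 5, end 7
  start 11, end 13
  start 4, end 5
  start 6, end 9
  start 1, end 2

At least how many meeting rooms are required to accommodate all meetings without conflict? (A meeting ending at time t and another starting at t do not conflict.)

3

Events (time:±→running): 1:+→1 2:-→0 4:+→1 5:-→0 5:+→1 5:+→2 6:-→1 6:+→2 6:+→3 … peak 3.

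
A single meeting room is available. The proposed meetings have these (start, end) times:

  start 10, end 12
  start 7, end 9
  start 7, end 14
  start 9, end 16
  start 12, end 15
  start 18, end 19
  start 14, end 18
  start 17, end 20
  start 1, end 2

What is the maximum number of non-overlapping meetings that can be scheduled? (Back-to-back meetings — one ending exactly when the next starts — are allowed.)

5

Order by finish time; keep every interval that doesn't clash with the previous kept one.
By end time: (1,2), (7,9), (10,12), (7,14), (12,15), (9,16), (14,18), (18,19), (17,20).
Pick (1,2); next start ≥ 2 → (7,9); next start ≥ 9 → (10,12); next start ≥ 12 → (12,15); next start ≥ 15 → (18,19).
Selected 5 meetings.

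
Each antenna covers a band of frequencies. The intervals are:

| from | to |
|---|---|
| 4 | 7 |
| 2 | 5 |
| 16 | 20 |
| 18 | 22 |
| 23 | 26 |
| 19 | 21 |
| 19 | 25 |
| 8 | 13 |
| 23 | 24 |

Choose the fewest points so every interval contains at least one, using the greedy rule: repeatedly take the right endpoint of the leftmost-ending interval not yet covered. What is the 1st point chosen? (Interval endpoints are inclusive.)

Process intervals by earliest right end; each time one isn't hit yet, stab at its right endpoint.
By right end: [2,5]  [4,7]  [8,13]  [16,20]  [19,21]  [18,22]  [23,24]  [19,25]  [23,26]
[2,5] uncovered → point at 5; [8,13] uncovered → point at 13; [16,20] uncovered → point at 20; [23,24] uncovered → point at 24.
Points: 5, 13, 20, 24 (4 total).

5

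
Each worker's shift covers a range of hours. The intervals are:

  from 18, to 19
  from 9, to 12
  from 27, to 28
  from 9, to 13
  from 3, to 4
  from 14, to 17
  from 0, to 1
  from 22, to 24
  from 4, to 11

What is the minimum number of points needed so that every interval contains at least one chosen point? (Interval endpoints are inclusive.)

By right end: [0,1]  [3,4]  [4,11]  [9,12]  [9,13]  [14,17]  [18,19]  [22,24]  [27,28]
[0,1] uncovered → point at 1; [3,4] uncovered → point at 4; [9,12] uncovered → point at 12; [14,17] uncovered → point at 17; [18,19] uncovered → point at 19; [22,24] uncovered → point at 24; [27,28] uncovered → point at 28.
Points: 1, 4, 12, 17, 19, 24, 28 (7 total).

7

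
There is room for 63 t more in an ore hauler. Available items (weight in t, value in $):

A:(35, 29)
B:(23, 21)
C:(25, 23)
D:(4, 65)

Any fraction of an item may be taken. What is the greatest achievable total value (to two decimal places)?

118.11

Sort by value per unit weight and fill in that order.
Ratios (sorted): D 16.25, C 0.92, B 0.91, A 0.83
take D (4 @ 65); take C (25 @ 23); take B (23 @ 21); take 11/35 of A → 9.11. Capacity used 63/63.
Total value = 118.11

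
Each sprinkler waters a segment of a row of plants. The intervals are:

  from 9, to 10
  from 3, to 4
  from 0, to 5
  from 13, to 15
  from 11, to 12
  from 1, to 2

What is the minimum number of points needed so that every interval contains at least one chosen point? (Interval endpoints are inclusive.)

5

Process intervals by earliest right end; each time one isn't hit yet, stab at its right endpoint.
Sorted: [1,2] [3,4] [0,5] [9,10] [11,12] [13,15]
{[1,2]} hit by 2; {[3,4],[0,5]} hit by 4; {[9,10]} hit by 10; {[11,12]} hit by 12; {[13,15]} hit by 15.
Points: 2, 4, 10, 12, 15 (5 total).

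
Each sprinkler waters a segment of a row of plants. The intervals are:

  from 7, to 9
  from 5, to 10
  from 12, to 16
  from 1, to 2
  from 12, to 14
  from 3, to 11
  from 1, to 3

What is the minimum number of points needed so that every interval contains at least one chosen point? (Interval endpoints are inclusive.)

3

Sort by right endpoint; whenever an interval is uncovered, place a point at its right end.
By right end: [1,2]  [1,3]  [7,9]  [5,10]  [3,11]  [12,14]  [12,16]
[1,2] uncovered → point at 2; [7,9] uncovered → point at 9; [12,14] uncovered → point at 14.
Points: 2, 9, 14 (3 total).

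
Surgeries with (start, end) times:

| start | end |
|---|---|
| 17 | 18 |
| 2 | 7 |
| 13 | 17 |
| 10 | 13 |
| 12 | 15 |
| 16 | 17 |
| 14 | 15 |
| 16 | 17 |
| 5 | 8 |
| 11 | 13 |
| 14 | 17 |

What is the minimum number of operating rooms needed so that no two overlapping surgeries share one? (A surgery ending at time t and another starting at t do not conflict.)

4

Count concurrent intervals with a sweep; the peak is the room count.
starts: [2, 5, 10, 11, 12, 13, 14, 14, 16, 16, 17]
ends:   [7, 8, 13, 13, 15, 15, 17, 17, 17, 17, 18]
s2→1 s5→2 e7→1 e8→0 s10→1 s11→2 s12→3 e13→2 e13→1 s13→2 s14→3 s14→4  — peak 4.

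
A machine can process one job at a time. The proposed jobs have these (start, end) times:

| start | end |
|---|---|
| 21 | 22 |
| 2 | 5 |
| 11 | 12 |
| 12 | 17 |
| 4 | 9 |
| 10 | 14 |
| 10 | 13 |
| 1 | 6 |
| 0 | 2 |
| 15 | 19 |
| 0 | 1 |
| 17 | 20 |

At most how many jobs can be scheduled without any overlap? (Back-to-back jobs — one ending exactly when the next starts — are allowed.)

Order by finish time; keep every interval that doesn't clash with the previous kept one.
By end time: (0,1), (0,2), (2,5), (1,6), (4,9), (11,12), (10,13), (10,14), (12,17), (15,19), (17,20), (21,22).
Pick (0,1); next start ≥ 1 → (2,5); next start ≥ 5 → (11,12); next start ≥ 12 → (12,17); next start ≥ 17 → (17,20); next start ≥ 20 → (21,22).
Selected 6 jobs.

6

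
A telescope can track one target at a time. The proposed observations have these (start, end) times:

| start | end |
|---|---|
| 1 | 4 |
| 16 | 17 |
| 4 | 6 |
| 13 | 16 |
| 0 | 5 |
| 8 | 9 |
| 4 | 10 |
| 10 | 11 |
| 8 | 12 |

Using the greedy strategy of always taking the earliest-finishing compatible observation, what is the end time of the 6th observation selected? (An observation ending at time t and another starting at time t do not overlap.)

17

Sort by end time and greedily take each interval whose start is ≥ the last chosen end.
By end time: (1,4), (0,5), (4,6), (8,9), (4,10), (10,11), (8,12), (13,16), (16,17).
Pick (1,4); next start ≥ 4 → (4,6); next start ≥ 6 → (8,9); next start ≥ 9 → (10,11); next start ≥ 11 → (13,16); next start ≥ 16 → (16,17).
Selected: (1,4) (4,6) (8,9) (10,11) (13,16) (16,17)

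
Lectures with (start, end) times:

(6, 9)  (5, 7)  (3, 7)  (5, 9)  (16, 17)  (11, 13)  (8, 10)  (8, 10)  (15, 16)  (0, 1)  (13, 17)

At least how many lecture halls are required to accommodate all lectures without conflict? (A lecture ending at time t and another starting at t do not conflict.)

4

starts: [0, 3, 5, 5, 6, 8, 8, 11, 13, 15, 16]
ends:   [1, 7, 7, 9, 9, 10, 10, 13, 16, 17, 17]
s0→1 e1→0 s3→1 s5→2 s5→3 s6→4  — peak 4.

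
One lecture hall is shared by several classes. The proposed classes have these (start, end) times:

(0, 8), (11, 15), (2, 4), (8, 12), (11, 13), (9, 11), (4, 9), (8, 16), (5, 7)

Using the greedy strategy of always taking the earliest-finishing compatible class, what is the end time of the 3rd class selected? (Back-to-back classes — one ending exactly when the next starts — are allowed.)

11

Sort by end time and greedily take each interval whose start is ≥ the last chosen end.
Sorted by end: (2,4)  (5,7)  (0,8)  (4,9)  (9,11)  (8,12)  (11,13)  (11,15)  (8,16)
take (2,4); take (5,7); take (9,11); take (11,13); skip (8,16).
Selected: (2,4) (5,7) (9,11) (11,13)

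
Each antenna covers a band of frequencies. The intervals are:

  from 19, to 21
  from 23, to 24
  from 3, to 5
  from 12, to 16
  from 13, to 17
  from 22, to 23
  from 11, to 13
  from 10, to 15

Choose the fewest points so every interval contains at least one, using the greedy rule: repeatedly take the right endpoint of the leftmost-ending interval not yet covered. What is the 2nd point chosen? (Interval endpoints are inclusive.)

13

Process intervals by earliest right end; each time one isn't hit yet, stab at its right endpoint.
By right end: [3,5]  [11,13]  [10,15]  [12,16]  [13,17]  [19,21]  [22,23]  [23,24]
[3,5] uncovered → point at 5; [11,13] uncovered → point at 13; [19,21] uncovered → point at 21; [22,23] uncovered → point at 23.
Points: 5, 13, 21, 23 (4 total).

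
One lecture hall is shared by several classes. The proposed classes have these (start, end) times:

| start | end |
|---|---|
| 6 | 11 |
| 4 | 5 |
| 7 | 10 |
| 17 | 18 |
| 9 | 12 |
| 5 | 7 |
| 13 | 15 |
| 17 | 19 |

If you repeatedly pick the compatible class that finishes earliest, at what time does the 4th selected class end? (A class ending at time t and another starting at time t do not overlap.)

Sorted by end: (4,5)  (5,7)  (7,10)  (6,11)  (9,12)  (13,15)  (17,18)  (17,19)
take (4,5); take (5,7); take (7,10); skip (9,12); take (13,15); take (17,18); skip (17,19).
Selected: (4,5) (5,7) (7,10) (13,15) (17,18)

15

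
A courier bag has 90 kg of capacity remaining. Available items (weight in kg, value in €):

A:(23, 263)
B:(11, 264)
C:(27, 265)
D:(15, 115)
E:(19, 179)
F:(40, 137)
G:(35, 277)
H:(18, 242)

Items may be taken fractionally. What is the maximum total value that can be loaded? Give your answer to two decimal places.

1137.63

Greedy by value/weight ratio, highest first.
Ratios (sorted): B 24.00, H 13.44, A 11.43, C 9.81, E 9.42, G 7.91, D 7.67, F 3.42
take B (11 @ 264); take H (18 @ 242); take A (23 @ 263); take C (27 @ 265); take 11/19 of E → 103.63. Capacity used 90/90.
Total value = 1137.63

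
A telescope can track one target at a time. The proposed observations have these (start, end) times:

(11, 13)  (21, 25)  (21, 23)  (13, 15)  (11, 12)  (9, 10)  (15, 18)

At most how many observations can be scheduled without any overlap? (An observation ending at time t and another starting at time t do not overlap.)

5

Greedy by earliest finish: after sorting by end time, pick each interval compatible with the last pick.
By end time: (9,10), (11,12), (11,13), (13,15), (15,18), (21,23), (21,25).
Pick (9,10); next start ≥ 10 → (11,12); next start ≥ 12 → (13,15); next start ≥ 15 → (15,18); next start ≥ 18 → (21,23).
Selected 5 observations.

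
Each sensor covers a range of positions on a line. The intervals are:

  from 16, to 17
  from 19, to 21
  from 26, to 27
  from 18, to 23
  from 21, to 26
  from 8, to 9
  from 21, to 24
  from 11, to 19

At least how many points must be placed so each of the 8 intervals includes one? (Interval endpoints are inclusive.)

4

By right end: [8,9]  [16,17]  [11,19]  [19,21]  [18,23]  [21,24]  [21,26]  [26,27]
[8,9] uncovered → point at 9; [16,17] uncovered → point at 17; [19,21] uncovered → point at 21; [26,27] uncovered → point at 27.
Points: 9, 17, 21, 27 (4 total).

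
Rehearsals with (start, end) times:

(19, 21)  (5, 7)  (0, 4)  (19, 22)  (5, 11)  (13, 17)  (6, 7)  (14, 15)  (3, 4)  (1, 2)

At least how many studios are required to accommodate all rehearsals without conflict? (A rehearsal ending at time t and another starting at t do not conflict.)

3

Count concurrent intervals with a sweep; the peak is the room count.
Events (time:±→running): 0:+→1 1:+→2 2:-→1 3:+→2 4:-→1 4:-→0 5:+→1 5:+→2 6:+→3 … peak 3.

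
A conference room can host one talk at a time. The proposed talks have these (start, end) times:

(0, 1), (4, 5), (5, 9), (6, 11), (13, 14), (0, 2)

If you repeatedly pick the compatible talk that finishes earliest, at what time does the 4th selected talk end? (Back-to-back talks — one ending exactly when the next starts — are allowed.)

Greedy by earliest finish: after sorting by end time, pick each interval compatible with the last pick.
Sorted by end: (0,1)  (0,2)  (4,5)  (5,9)  (6,11)  (13,14)
take (0,1); skip (0,2); take (4,5); take (5,9); take (13,14).
Selected: (0,1) (4,5) (5,9) (13,14)

14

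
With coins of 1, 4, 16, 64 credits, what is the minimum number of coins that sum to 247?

247 = 3×64 + 3×16 + 1×4 + 3×1
Total coins = 3 + 3 + 1 + 3 = 10

10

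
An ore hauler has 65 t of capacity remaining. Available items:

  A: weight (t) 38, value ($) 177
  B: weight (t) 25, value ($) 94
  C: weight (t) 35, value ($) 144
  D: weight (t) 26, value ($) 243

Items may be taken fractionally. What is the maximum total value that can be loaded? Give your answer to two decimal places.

Ratios (sorted): D 9.35, A 4.66, C 4.11, B 3.76
take D (26 @ 243); take A (38 @ 177); take 1/35 of C → 4.11. Capacity used 65/65.
Total value = 424.11

424.11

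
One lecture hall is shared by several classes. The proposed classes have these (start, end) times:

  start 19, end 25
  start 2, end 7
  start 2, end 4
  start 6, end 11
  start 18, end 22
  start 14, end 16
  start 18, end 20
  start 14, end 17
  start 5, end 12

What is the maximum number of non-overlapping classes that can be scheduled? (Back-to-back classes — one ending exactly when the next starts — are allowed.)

Sort by end time and greedily take each interval whose start is ≥ the last chosen end.
Sorted by end: (2,4)  (2,7)  (6,11)  (5,12)  (14,16)  (14,17)  (18,20)  (18,22)  (19,25)
take (2,4); take (6,11); take (14,16); skip (14,17); take (18,20); skip (19,25).
Selected 4 classes.

4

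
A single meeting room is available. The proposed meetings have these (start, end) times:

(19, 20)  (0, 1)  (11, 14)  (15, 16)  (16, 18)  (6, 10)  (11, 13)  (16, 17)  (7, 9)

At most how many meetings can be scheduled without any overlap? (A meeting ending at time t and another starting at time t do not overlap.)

6

Greedy by earliest finish: after sorting by end time, pick each interval compatible with the last pick.
Sorted by end: (0,1)  (7,9)  (6,10)  (11,13)  (11,14)  (15,16)  (16,17)  (16,18)  (19,20)
take (0,1); take (7,9); skip (6,10); take (11,13); skip (11,14); take (15,16); take (16,17); skip (16,18); take (19,20).
Selected 6 meetings.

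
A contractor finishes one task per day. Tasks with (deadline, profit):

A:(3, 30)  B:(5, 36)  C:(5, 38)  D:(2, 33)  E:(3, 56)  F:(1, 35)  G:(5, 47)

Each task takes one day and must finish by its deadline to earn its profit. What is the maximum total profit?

212

Profit order: E=56 G=47 C=38 B=36 F=35 D=33 A=30
Assign: E→slot 3, G→slot 5, C→slot 4, B→slot 2, F→slot 1, D skipped, A skipped.
Slots: [1:F] [2:B] [3:E] [4:C] [5:G]
Profit = 35 + 36 + 56 + 38 + 47 = 212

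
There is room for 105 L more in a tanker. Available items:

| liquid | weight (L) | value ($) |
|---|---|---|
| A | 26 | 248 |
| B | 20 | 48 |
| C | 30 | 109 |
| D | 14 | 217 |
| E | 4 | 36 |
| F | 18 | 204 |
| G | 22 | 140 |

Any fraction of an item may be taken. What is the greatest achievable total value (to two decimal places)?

Greedy by value/weight ratio, highest first.
Ratios (sorted): D 15.50, F 11.33, A 9.54, E 9.00, G 6.36, C 3.63, B 2.40
take D (14 @ 217); take F (18 @ 204); take A (26 @ 248); take E (4 @ 36); take G (22 @ 140); take 21/30 of C → 76.30. Capacity used 105/105.
Total value = 921.30

921.30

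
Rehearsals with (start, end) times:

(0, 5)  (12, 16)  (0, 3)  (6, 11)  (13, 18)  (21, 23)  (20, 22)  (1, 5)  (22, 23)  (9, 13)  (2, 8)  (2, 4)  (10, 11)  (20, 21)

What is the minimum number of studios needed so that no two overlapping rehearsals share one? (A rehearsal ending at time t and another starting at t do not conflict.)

Events (time:±→running): 0:+→1 0:+→2 1:+→3 2:+→4 2:+→5 … peak 5.

5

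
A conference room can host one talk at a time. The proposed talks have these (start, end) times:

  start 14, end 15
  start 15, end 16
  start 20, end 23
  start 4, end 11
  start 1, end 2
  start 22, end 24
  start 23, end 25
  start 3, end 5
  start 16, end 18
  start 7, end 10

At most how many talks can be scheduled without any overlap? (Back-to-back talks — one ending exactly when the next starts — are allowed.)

Greedy by earliest finish: after sorting by end time, pick each interval compatible with the last pick.
Sorted by end: (1,2)  (3,5)  (7,10)  (4,11)  (14,15)  (15,16)  (16,18)  (20,23)  (22,24)  (23,25)
take (1,2); take (3,5); take (7,10); skip (4,11); take (14,15); take (15,16); take (16,18); take (20,23); take (23,25).
Selected 8 talks.

8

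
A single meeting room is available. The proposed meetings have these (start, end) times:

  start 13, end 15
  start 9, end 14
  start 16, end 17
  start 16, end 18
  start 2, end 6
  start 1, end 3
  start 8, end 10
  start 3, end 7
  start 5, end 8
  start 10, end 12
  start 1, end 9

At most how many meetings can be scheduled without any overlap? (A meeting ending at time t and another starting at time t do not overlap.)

6

By end time: (1,3), (2,6), (3,7), (5,8), (1,9), (8,10), (10,12), (9,14), (13,15), (16,17), (16,18).
Pick (1,3); next start ≥ 3 → (3,7); next start ≥ 7 → (8,10); next start ≥ 10 → (10,12); next start ≥ 12 → (13,15); next start ≥ 15 → (16,17).
Selected 6 meetings.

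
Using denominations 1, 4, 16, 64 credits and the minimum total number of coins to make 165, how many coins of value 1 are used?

1

Greedy: take as many of the largest coin as possible, then repeat with the remainder.
165 − 2×64→37 − 2×16→5 − 1×4→1 − 1×1→0
Count of 1: 1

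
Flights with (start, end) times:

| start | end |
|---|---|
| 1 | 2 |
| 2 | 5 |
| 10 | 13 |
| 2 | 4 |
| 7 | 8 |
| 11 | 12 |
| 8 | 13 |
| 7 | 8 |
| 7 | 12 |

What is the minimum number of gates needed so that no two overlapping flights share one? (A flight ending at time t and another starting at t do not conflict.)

4

The answer is the maximum number of intervals overlapping at any instant.
starts: [1, 2, 2, 7, 7, 7, 8, 10, 11]
ends:   [2, 4, 5, 8, 8, 12, 12, 13, 13]
s1→1 e2→0 s2→1 s2→2 e4→1 e5→0 s7→1 s7→2 s7→3 e8→2 e8→1 s8→2 s10→3 s11→4  — peak 4.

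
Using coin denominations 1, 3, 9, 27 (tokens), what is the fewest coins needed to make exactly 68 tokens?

6

68 = 2×27 + 1×9 + 1×3 + 2×1
Total coins = 2 + 1 + 1 + 2 = 6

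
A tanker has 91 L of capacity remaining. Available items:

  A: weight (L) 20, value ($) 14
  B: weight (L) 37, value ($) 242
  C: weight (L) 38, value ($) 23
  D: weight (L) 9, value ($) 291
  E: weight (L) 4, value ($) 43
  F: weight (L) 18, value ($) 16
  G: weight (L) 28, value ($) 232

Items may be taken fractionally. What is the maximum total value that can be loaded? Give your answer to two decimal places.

Ratios (sorted): D 32.33, E 10.75, G 8.29, B 6.54, F 0.89, A 0.70, C 0.61
take D (9 @ 291); take E (4 @ 43); take G (28 @ 232); take B (37 @ 242); take 13/18 of F → 11.56. Capacity used 91/91.
Total value = 819.56

819.56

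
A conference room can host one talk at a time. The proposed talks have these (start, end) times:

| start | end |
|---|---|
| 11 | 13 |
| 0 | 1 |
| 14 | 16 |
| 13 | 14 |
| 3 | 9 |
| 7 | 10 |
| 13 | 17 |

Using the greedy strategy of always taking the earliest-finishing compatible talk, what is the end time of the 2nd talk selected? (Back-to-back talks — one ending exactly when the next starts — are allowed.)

9

Greedy by earliest finish: after sorting by end time, pick each interval compatible with the last pick.
By end time: (0,1), (3,9), (7,10), (11,13), (13,14), (14,16), (13,17).
Pick (0,1); next start ≥ 1 → (3,9); next start ≥ 9 → (11,13); next start ≥ 13 → (13,14); next start ≥ 14 → (14,16).
Selected: (0,1) (3,9) (11,13) (13,14) (14,16)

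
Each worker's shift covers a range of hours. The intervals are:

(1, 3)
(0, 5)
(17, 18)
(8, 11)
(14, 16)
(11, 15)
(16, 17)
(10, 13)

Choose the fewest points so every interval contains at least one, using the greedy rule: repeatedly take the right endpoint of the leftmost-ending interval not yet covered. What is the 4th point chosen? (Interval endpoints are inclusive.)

18

Process intervals by earliest right end; each time one isn't hit yet, stab at its right endpoint.
Sorted: [1,3] [0,5] [8,11] [10,13] [11,15] [14,16] [16,17] [17,18]
{[1,3],[0,5]} hit by 3; {[8,11],[10,13],[11,15]} hit by 11; {[14,16],[16,17]} hit by 16; {[17,18]} hit by 18.
Points: 3, 11, 16, 18 (4 total).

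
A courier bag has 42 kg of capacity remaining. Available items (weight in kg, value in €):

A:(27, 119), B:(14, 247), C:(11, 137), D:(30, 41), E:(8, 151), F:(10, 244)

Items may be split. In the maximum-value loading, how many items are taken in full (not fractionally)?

Sort by value per unit weight and fill in that order.
Ratios (sorted): F 24.40, E 18.88, B 17.64, C 12.45, A 4.41, D 1.37
take F (10 @ 244); take E (8 @ 151); take B (14 @ 247); take 10/11 of C → 124.55. Capacity used 42/42.
3 item(s) taken whole; one partial (take 10/11 of C).

3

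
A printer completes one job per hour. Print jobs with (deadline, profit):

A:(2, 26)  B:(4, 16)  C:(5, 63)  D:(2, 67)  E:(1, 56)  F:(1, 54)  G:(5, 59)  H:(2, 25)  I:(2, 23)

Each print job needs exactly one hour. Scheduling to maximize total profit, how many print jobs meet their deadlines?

By profit: D(d2,67), C(d5,63), G(d5,59), E(d1,56), F(d1,54), A(d2,26), H(d2,25), I(d2,23), B(d4,16)
D→slot 2; C→slot 5; G→slot 4; E→slot 1; F skipped; A skipped; H skipped; I skipped; B→slot 3.
5 of 9 scheduled.

5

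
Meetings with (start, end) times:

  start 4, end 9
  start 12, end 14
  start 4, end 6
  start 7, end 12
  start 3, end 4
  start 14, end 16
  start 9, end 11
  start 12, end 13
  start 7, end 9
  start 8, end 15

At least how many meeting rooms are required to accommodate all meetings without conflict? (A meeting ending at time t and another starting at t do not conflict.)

The answer is the maximum number of intervals overlapping at any instant.
Events (time:±→running): 3:+→1 4:-→0 4:+→1 4:+→2 6:-→1 7:+→2 7:+→3 8:+→4 … peak 4.

4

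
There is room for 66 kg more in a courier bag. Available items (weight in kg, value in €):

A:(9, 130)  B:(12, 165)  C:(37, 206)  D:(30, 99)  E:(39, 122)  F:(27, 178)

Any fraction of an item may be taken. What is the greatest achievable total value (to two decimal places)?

Sort by value per unit weight and fill in that order.
Order: A (130/9=14.44) > B (165/12=13.75) > F (178/27=6.59) > C (206/37=5.57) > D (99/30=3.30) > E (122/39=3.13)
Fill: take A (9 @ 130) → take B (12 @ 165) → take F (27 @ 178) → take 18/37 of C → 100.22; 66/66 used.
Total value = 573.22

573.22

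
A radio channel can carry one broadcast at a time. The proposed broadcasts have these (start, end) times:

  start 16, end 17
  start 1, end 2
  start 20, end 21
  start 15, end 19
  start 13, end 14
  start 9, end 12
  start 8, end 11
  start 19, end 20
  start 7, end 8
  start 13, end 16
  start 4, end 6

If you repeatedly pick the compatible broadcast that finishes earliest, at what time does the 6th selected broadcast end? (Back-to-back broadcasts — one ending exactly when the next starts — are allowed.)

Sort by end time and greedily take each interval whose start is ≥ the last chosen end.
By end time: (1,2), (4,6), (7,8), (8,11), (9,12), (13,14), (13,16), (16,17), (15,19), (19,20), (20,21).
Pick (1,2); next start ≥ 2 → (4,6); next start ≥ 6 → (7,8); next start ≥ 8 → (8,11); next start ≥ 11 → (13,14); next start ≥ 14 → (16,17); next start ≥ 17 → (19,20); next start ≥ 20 → (20,21).
Selected: (1,2) (4,6) (7,8) (8,11) (13,14) (16,17) (19,20) (20,21)

17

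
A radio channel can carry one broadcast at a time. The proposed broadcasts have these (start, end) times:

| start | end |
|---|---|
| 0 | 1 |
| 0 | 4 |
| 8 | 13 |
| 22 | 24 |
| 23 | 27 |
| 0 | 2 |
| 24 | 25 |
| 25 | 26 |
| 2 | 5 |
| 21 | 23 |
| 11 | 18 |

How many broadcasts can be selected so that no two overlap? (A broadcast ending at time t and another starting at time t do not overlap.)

6

By end time: (0,1), (0,2), (0,4), (2,5), (8,13), (11,18), (21,23), (22,24), (24,25), (25,26), (23,27).
Pick (0,1); next start ≥ 1 → (2,5); next start ≥ 5 → (8,13); next start ≥ 13 → (21,23); next start ≥ 23 → (24,25); next start ≥ 25 → (25,26).
Selected 6 broadcasts.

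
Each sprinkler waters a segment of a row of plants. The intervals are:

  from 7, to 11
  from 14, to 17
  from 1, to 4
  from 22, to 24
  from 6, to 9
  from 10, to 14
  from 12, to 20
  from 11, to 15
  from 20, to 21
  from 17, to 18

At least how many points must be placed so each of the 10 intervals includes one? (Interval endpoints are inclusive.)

Process intervals by earliest right end; each time one isn't hit yet, stab at its right endpoint.
By right end: [1,4]  [6,9]  [7,11]  [10,14]  [11,15]  [14,17]  [17,18]  [12,20]  [20,21]  [22,24]
[1,4] uncovered → point at 4; [6,9] uncovered → point at 9; [10,14] uncovered → point at 14; [17,18] uncovered → point at 18; [20,21] uncovered → point at 21; [22,24] uncovered → point at 24.
Points: 4, 9, 14, 18, 21, 24 (6 total).

6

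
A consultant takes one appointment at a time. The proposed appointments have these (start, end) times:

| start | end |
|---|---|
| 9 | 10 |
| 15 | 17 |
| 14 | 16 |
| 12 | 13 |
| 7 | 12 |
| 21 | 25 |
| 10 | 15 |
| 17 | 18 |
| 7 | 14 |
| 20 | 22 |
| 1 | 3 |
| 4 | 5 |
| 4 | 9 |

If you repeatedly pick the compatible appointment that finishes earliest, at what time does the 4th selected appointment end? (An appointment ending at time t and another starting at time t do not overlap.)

Order by finish time; keep every interval that doesn't clash with the previous kept one.
By end time: (1,3), (4,5), (4,9), (9,10), (7,12), (12,13), (7,14), (10,15), (14,16), (15,17), (17,18), (20,22), (21,25).
Pick (1,3); next start ≥ 3 → (4,5); next start ≥ 5 → (9,10); next start ≥ 10 → (12,13); next start ≥ 13 → (14,16); next start ≥ 16 → (17,18); next start ≥ 18 → (20,22).
Selected: (1,3) (4,5) (9,10) (12,13) (14,16) (17,18) (20,22)

13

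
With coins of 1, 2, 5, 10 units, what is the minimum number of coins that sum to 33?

33 − 3×10→3 − 1×2→1 − 1×1→0
Total coins = 3 + 1 + 1 = 5

5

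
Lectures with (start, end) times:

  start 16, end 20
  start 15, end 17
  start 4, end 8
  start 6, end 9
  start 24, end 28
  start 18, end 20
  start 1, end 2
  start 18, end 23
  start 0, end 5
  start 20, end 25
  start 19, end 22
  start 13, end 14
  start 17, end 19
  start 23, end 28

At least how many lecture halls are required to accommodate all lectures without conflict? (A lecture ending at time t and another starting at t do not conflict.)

Count concurrent intervals with a sweep; the peak is the room count.
Events (time:±→running): 0:+→1 1:+→2 2:-→1 4:+→2 5:-→1 6:+→2 8:-→1 9:-→0 13:+→1 14:-→0 15:+→1 16:+→2 17:-→1 17:+→2 18:+→3 18:+→4 … peak 4.

4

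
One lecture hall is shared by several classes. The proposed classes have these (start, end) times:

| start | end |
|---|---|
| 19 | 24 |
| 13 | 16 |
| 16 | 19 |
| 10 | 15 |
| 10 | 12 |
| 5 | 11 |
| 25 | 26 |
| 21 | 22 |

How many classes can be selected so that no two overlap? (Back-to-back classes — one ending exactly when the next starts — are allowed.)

5

By end time: (5,11), (10,12), (10,15), (13,16), (16,19), (21,22), (19,24), (25,26).
Pick (5,11); next start ≥ 11 → (13,16); next start ≥ 16 → (16,19); next start ≥ 19 → (21,22); next start ≥ 22 → (25,26).
Selected 5 classes.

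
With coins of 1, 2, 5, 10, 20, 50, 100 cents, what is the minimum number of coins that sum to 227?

5

Use the largest denomination that fits, subtract, and repeat.
227 = 2×100 + 1×20 + 1×5 + 1×2
Total coins = 2 + 1 + 1 + 1 = 5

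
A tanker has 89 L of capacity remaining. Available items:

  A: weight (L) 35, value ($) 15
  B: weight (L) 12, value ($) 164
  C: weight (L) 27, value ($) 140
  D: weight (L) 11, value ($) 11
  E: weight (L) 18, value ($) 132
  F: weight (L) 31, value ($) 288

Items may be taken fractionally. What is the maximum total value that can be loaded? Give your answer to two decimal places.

725.00

Greedy by value/weight ratio, highest first.
Order: B (164/12=13.67) > F (288/31=9.29) > E (132/18=7.33) > C (140/27=5.19) > D (11/11=1.00) > A (15/35=0.43)
Fill: take B (12 @ 164) → take F (31 @ 288) → take E (18 @ 132) → take C (27 @ 140) → take 1/11 of D → 1.00; 89/89 used.
Total value = 725.00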